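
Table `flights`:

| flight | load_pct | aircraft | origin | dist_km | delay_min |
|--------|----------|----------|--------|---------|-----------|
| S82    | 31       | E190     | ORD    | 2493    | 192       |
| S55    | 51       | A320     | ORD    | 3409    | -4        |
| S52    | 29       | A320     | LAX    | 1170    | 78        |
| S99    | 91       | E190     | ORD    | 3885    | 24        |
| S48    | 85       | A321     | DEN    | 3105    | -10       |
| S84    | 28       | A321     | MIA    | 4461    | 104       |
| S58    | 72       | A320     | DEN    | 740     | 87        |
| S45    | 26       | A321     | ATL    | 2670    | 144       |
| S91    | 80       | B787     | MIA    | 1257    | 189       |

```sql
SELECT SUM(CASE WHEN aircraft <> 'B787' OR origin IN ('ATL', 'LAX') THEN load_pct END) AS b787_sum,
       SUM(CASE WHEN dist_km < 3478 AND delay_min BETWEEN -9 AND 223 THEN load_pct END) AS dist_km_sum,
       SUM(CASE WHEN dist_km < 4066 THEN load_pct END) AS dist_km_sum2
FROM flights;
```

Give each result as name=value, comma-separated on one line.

[b787_sum: aircraft <> 'B787' OR origin IN ('ATL', 'LAX')]
flight=S82: ✓ → 31
flight=S55: ✓ → 51
flight=S52: ✓ → 29
flight=S99: ✓ → 91
flight=S48: ✓ → 85
flight=S84: ✓ → 28
flight=S58: ✓ → 72
flight=S45: ✓ → 26
flight=S91: ✗
b787_sum = 31 + 51 + 29 + 91 + 85 + 28 + 72 + 26 = 413
—
[dist_km_sum: dist_km < 3478 AND delay_min BETWEEN -9 AND 223]
flight=S82: ✓ → 31
flight=S55: ✓ → 51
flight=S52: ✓ → 29
flight=S99: ✗
flight=S48: ✗
flight=S84: ✗
flight=S58: ✓ → 72
flight=S45: ✓ → 26
flight=S91: ✓ → 80
dist_km_sum = 31 + 51 + 29 + 72 + 26 + 80 = 289
—
[dist_km_sum2: dist_km < 4066]
flight=S82: ✓ → 31
flight=S55: ✓ → 51
flight=S52: ✓ → 29
flight=S99: ✓ → 91
flight=S48: ✓ → 85
flight=S84: ✗
flight=S58: ✓ → 72
flight=S45: ✓ → 26
flight=S91: ✓ → 80
dist_km_sum2 = 31 + 51 + 29 + 91 + 85 + 72 + 26 + 80 = 465

b787_sum=413, dist_km_sum=289, dist_km_sum2=465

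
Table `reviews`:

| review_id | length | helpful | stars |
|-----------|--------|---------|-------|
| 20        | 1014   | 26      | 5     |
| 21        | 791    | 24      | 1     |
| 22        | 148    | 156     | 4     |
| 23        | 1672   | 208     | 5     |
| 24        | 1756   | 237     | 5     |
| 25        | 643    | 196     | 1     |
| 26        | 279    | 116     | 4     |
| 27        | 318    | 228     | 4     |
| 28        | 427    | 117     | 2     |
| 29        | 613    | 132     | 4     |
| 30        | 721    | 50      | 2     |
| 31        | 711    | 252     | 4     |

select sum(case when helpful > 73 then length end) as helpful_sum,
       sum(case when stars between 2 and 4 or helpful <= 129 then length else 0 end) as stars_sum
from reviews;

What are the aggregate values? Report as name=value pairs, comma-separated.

[helpful_sum: helpful > 73]
review_id=20: ✗
review_id=21: ✗
review_id=22: ✓ → 148
review_id=23: ✓ → 1672
review_id=24: ✓ → 1756
review_id=25: ✓ → 643
review_id=26: ✓ → 279
review_id=27: ✓ → 318
review_id=28: ✓ → 427
review_id=29: ✓ → 613
review_id=30: ✗
review_id=31: ✓ → 711
helpful_sum = 148 + 1672 + 1756 + 643 + 279 + 318 + 427 + 613 + 711 = 6567
—
[stars_sum: stars between 2 and 4 or helpful <= 129]
review_id=20: ✓ → 1014
review_id=21: ✓ → 791
review_id=22: ✓ → 148
review_id=23: ✗
review_id=24: ✗
review_id=25: ✗
review_id=26: ✓ → 279
review_id=27: ✓ → 318
review_id=28: ✓ → 427
review_id=29: ✓ → 613
review_id=30: ✓ → 721
review_id=31: ✓ → 711
stars_sum = 1014 + 791 + 148 + 279 + 318 + 427 + 613 + 721 + 711 = 5022

helpful_sum=6567, stars_sum=5022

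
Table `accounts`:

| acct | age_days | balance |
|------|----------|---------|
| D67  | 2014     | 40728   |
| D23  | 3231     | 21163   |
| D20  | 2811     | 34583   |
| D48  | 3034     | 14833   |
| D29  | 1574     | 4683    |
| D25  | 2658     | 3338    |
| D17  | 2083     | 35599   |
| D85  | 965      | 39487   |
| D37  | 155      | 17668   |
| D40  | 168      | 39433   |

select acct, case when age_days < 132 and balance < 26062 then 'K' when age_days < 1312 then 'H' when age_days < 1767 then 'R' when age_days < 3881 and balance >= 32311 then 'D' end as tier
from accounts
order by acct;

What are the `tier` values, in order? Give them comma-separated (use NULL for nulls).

acct=D17: age_days < 3881 and balance >= 32311 → D
acct=D20: age_days < 3881 and balance >= 32311 → D
acct=D23: (no match → NULL) → NULL
acct=D25: (no match → NULL) → NULL
acct=D29: age_days < 1767 → R
acct=D37: age_days < 1312 → H
acct=D40: age_days < 1312 → H
acct=D48: (no match → NULL) → NULL
acct=D67: age_days < 3881 and balance >= 32311 → D
acct=D85: age_days < 1312 → H

D, D, NULL, NULL, R, H, H, NULL, D, H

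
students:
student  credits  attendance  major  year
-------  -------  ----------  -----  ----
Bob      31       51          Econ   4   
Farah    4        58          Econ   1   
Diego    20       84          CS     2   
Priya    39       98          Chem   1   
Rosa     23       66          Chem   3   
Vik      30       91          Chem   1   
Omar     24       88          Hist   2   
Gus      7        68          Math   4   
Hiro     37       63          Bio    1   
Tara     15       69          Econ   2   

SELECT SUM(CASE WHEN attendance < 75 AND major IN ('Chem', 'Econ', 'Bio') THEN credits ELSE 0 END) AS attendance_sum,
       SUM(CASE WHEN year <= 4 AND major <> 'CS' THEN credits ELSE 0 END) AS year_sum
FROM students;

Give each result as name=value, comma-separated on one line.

attendance_sum=110, year_sum=210

[attendance_sum: attendance < 75 AND major IN ('Chem', 'Econ', 'Bio')]
student=Bob: ✓ → 31
student=Farah: ✓ → 4
student=Diego: ✗
student=Priya: ✗
student=Rosa: ✓ → 23
student=Vik: ✗
student=Omar: ✗
student=Gus: ✗
student=Hiro: ✓ → 37
student=Tara: ✓ → 15
attendance_sum = 31 + 4 + 23 + 37 + 15 = 110
—
[year_sum: year <= 4 AND major <> 'CS']
student=Bob: ✓ → 31
student=Farah: ✓ → 4
student=Diego: ✗
student=Priya: ✓ → 39
student=Rosa: ✓ → 23
student=Vik: ✓ → 30
student=Omar: ✓ → 24
student=Gus: ✓ → 7
student=Hiro: ✓ → 37
student=Tara: ✓ → 15
year_sum = 31 + 4 + 39 + 23 + 30 + 24 + 7 + 37 + 15 = 210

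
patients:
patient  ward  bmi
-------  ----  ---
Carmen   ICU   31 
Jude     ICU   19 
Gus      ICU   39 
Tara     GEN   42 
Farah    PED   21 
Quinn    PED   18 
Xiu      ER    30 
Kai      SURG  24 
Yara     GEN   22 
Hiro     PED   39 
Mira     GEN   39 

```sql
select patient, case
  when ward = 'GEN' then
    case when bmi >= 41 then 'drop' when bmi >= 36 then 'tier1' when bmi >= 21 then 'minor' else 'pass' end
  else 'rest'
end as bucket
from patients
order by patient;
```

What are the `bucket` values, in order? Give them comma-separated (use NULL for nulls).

patient=Carmen: ward='ICU' → outer ELSE → rest
patient=Farah: ward='PED' → outer ELSE → rest
patient=Gus: ward='ICU' → outer ELSE → rest
patient=Hiro: ward='PED' → outer ELSE → rest
patient=Jude: ward='ICU' → outer ELSE → rest
patient=Kai: ward='SURG' → outer ELSE → rest
patient=Mira: ward='GEN' → inner[bmi >= 36] → tier1
patient=Quinn: ward='PED' → outer ELSE → rest
patient=Tara: ward='GEN' → inner[bmi >= 41] → drop
patient=Xiu: ward='ER' → outer ELSE → rest
patient=Yara: ward='GEN' → inner[bmi >= 21] → minor

rest, rest, rest, rest, rest, rest, tier1, rest, drop, rest, minor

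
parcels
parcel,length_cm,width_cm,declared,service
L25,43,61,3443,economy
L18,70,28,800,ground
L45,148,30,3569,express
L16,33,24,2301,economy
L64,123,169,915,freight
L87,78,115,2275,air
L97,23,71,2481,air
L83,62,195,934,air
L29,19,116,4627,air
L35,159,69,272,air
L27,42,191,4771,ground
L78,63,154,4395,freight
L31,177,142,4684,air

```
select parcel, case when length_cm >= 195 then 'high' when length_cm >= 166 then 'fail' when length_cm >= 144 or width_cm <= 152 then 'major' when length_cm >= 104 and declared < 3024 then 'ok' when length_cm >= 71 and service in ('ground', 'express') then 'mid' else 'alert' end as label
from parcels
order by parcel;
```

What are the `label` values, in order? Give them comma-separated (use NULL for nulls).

major, major, major, alert, major, fail, major, major, ok, alert, alert, major, major

parcel=L16: length_cm >= 144 or width_cm <= 152 → major
parcel=L18: length_cm >= 144 or width_cm <= 152 → major
parcel=L25: length_cm >= 144 or width_cm <= 152 → major
parcel=L27: ELSE → alert
parcel=L29: length_cm >= 144 or width_cm <= 152 → major
parcel=L31: length_cm >= 166 → fail
parcel=L35: length_cm >= 144 or width_cm <= 152 → major
parcel=L45: length_cm >= 144 or width_cm <= 152 → major
parcel=L64: length_cm >= 104 and declared < 3024 → ok
parcel=L78: ELSE → alert
parcel=L83: ELSE → alert
parcel=L87: length_cm >= 144 or width_cm <= 152 → major
parcel=L97: length_cm >= 144 or width_cm <= 152 → major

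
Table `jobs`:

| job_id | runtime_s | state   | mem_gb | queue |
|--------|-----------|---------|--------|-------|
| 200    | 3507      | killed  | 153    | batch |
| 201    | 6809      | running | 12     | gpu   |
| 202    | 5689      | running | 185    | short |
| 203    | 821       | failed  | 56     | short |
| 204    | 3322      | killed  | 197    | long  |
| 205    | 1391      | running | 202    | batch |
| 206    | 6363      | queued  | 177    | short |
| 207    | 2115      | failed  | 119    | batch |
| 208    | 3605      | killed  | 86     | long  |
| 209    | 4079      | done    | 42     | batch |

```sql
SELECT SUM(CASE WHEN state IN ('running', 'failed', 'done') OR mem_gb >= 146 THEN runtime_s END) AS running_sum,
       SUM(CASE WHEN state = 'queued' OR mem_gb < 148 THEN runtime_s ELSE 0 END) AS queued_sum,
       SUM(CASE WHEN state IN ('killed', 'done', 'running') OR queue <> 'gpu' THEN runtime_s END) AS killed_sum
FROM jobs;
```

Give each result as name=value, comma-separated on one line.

running_sum=34096, queued_sum=23792, killed_sum=37701

[running_sum: state IN ('running', 'failed', 'done') OR mem_gb >= 146]
job_id=200: ✓ → 3507
job_id=201: ✓ → 6809
job_id=202: ✓ → 5689
job_id=203: ✓ → 821
job_id=204: ✓ → 3322
job_id=205: ✓ → 1391
job_id=206: ✓ → 6363
job_id=207: ✓ → 2115
job_id=208: ✗
job_id=209: ✓ → 4079
running_sum = 3507 + 6809 + 5689 + 821 + 3322 + 1391 + 6363 + 2115 + 4079 = 34096
—
[queued_sum: state = 'queued' OR mem_gb < 148]
job_id=200: ✗
job_id=201: ✓ → 6809
job_id=202: ✗
job_id=203: ✓ → 821
job_id=204: ✗
job_id=205: ✗
job_id=206: ✓ → 6363
job_id=207: ✓ → 2115
job_id=208: ✓ → 3605
job_id=209: ✓ → 4079
queued_sum = 6809 + 821 + 6363 + 2115 + 3605 + 4079 = 23792
—
[killed_sum: state IN ('killed', 'done', 'running') OR queue <> 'gpu']
job_id=200: ✓ → 3507
job_id=201: ✓ → 6809
job_id=202: ✓ → 5689
job_id=203: ✓ → 821
job_id=204: ✓ → 3322
job_id=205: ✓ → 1391
job_id=206: ✓ → 6363
job_id=207: ✓ → 2115
job_id=208: ✓ → 3605
job_id=209: ✓ → 4079
killed_sum = 3507 + 6809 + 5689 + 821 + 3322 + 1391 + 6363 + 2115 + 3605 + 4079 = 37701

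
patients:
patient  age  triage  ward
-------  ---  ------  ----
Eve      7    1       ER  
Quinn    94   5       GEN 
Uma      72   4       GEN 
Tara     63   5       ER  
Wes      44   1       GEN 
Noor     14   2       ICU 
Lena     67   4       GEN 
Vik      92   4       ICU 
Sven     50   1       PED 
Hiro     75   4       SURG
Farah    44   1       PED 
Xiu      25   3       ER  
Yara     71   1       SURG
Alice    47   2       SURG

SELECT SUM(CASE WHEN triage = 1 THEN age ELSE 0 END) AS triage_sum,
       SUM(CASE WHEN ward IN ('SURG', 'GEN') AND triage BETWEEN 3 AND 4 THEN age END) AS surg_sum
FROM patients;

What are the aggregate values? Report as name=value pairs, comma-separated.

[triage_sum: triage = 1]
patient=Eve: ✓ → 7
patient=Quinn: ✗
patient=Uma: ✗
patient=Tara: ✗
patient=Wes: ✓ → 44
patient=Noor: ✗
patient=Lena: ✗
patient=Vik: ✗
patient=Sven: ✓ → 50
patient=Hiro: ✗
patient=Farah: ✓ → 44
patient=Xiu: ✗
patient=Yara: ✓ → 71
patient=Alice: ✗
triage_sum = 7 + 44 + 50 + 44 + 71 = 216
—
[surg_sum: ward IN ('SURG', 'GEN') AND triage BETWEEN 3 AND 4]
patient=Eve: ✗
patient=Quinn: ✗
patient=Uma: ✓ → 72
patient=Tara: ✗
patient=Wes: ✗
patient=Noor: ✗
patient=Lena: ✓ → 67
patient=Vik: ✗
patient=Sven: ✗
patient=Hiro: ✓ → 75
patient=Farah: ✗
patient=Xiu: ✗
patient=Yara: ✗
patient=Alice: ✗
surg_sum = 72 + 67 + 75 = 214

triage_sum=216, surg_sum=214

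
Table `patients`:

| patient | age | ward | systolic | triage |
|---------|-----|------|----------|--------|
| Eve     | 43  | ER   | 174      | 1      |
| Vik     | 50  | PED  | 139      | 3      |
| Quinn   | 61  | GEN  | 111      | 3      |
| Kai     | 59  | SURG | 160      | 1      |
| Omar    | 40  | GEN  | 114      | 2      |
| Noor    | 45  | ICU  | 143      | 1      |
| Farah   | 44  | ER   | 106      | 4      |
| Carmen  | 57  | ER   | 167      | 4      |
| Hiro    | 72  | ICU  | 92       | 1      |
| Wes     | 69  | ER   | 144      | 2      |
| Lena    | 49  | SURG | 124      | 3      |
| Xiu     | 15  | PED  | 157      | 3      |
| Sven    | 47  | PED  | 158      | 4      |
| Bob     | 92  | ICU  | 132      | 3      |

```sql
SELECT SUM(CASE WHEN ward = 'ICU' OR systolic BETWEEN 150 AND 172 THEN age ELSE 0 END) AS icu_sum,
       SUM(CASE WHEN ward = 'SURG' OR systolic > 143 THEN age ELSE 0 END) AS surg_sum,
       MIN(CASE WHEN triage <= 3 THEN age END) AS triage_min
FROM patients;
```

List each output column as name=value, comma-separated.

[icu_sum: ward = 'ICU' OR systolic BETWEEN 150 AND 172]
patient=Eve: ✗
patient=Vik: ✗
patient=Quinn: ✗
patient=Kai: ✓ → 59
patient=Omar: ✗
patient=Noor: ✓ → 45
patient=Farah: ✗
patient=Carmen: ✓ → 57
patient=Hiro: ✓ → 72
patient=Wes: ✗
patient=Lena: ✗
patient=Xiu: ✓ → 15
patient=Sven: ✓ → 47
patient=Bob: ✓ → 92
icu_sum = 59 + 45 + 57 + 72 + 15 + 47 + 92 = 387
—
[surg_sum: ward = 'SURG' OR systolic > 143]
patient=Eve: ✓ → 43
patient=Vik: ✗
patient=Quinn: ✗
patient=Kai: ✓ → 59
patient=Omar: ✗
patient=Noor: ✗
patient=Farah: ✗
patient=Carmen: ✓ → 57
patient=Hiro: ✗
patient=Wes: ✓ → 69
patient=Lena: ✓ → 49
patient=Xiu: ✓ → 15
patient=Sven: ✓ → 47
patient=Bob: ✗
surg_sum = 43 + 59 + 57 + 69 + 49 + 15 + 47 = 339
—
[triage_min: triage <= 3]
patient=Eve: ✓ → 43
patient=Vik: ✓ → 50
patient=Quinn: ✓ → 61
patient=Kai: ✓ → 59
patient=Omar: ✓ → 40
patient=Noor: ✓ → 45
patient=Farah: ✗
patient=Carmen: ✗
patient=Hiro: ✓ → 72
patient=Wes: ✓ → 69
patient=Lena: ✓ → 49
patient=Xiu: ✓ → 15
patient=Sven: ✗
patient=Bob: ✓ → 92
triage_min = MIN(43, 50, 61, 59, 40, 45, 72, 69, 49, 15, 92) = 15

icu_sum=387, surg_sum=339, triage_min=15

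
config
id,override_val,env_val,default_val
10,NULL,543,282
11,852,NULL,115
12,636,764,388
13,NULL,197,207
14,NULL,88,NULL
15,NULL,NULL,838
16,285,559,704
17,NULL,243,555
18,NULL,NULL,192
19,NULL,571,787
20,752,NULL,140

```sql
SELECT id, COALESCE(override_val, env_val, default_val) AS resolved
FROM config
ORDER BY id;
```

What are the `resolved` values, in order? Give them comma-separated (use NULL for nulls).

543, 852, 636, 197, 88, 838, 285, 243, 192, 571, 752

id=10: override_val=NULL, env_val=543 → 543
id=11: override_val=852 → 852
id=12: override_val=636 → 636
id=13: override_val=NULL, env_val=197 → 197
id=14: override_val=NULL, env_val=88 → 88
id=15: override_val=NULL, env_val=NULL, default_val=838 → 838
id=16: override_val=285 → 285
id=17: override_val=NULL, env_val=243 → 243
id=18: override_val=NULL, env_val=NULL, default_val=192 → 192
id=19: override_val=NULL, env_val=571 → 571
id=20: override_val=752 → 752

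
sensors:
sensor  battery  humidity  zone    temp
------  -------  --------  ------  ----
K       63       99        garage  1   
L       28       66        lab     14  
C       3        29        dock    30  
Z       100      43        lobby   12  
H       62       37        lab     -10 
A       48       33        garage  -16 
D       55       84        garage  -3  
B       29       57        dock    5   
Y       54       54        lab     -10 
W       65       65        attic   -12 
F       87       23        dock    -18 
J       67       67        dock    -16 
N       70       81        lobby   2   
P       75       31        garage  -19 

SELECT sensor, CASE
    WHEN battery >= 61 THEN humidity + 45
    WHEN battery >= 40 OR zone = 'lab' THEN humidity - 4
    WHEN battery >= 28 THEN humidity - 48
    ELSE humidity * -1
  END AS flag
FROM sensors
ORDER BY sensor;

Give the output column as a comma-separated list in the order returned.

sensor=A: battery >= 40 OR zone = 'lab' → 29
sensor=B: battery >= 28 → 9
sensor=C: ELSE → -29
sensor=D: battery >= 40 OR zone = 'lab' → 80
sensor=F: battery >= 61 → 68
sensor=H: battery >= 61 → 82
sensor=J: battery >= 61 → 112
sensor=K: battery >= 61 → 144
sensor=L: battery >= 40 OR zone = 'lab' → 62
sensor=N: battery >= 61 → 126
sensor=P: battery >= 61 → 76
sensor=W: battery >= 61 → 110
sensor=Y: battery >= 40 OR zone = 'lab' → 50
sensor=Z: battery >= 61 → 88

29, 9, -29, 80, 68, 82, 112, 144, 62, 126, 76, 110, 50, 88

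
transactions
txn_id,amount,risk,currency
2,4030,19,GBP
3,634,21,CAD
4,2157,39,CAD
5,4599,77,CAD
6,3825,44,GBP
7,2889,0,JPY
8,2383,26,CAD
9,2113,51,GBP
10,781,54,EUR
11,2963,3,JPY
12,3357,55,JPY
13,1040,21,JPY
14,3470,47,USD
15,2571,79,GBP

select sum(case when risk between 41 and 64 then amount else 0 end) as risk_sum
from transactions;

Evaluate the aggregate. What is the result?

txn_id=2: ✗
txn_id=3: ✗
txn_id=4: ✗
txn_id=5: ✗
txn_id=6: ✓ → 3825
txn_id=7: ✗
txn_id=8: ✗
txn_id=9: ✓ → 2113
txn_id=10: ✓ → 781
txn_id=11: ✗
txn_id=12: ✓ → 3357
txn_id=13: ✗
txn_id=14: ✓ → 3470
txn_id=15: ✗
risk_sum = 3825 + 2113 + 781 + 3357 + 3470 = 13546

13546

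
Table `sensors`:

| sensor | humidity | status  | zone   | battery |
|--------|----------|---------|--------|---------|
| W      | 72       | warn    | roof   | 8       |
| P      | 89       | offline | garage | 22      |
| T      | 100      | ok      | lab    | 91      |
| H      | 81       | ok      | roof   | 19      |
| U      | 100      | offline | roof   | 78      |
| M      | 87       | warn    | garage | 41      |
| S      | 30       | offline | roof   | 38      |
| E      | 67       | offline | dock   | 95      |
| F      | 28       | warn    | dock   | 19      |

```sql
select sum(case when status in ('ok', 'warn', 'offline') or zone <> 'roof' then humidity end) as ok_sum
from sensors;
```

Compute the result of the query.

sensor=W: ✓ → 72
sensor=P: ✓ → 89
sensor=T: ✓ → 100
sensor=H: ✓ → 81
sensor=U: ✓ → 100
sensor=M: ✓ → 87
sensor=S: ✓ → 30
sensor=E: ✓ → 67
sensor=F: ✓ → 28
ok_sum = 72 + 89 + 100 + 81 + 100 + 87 + 30 + 67 + 28 = 654

654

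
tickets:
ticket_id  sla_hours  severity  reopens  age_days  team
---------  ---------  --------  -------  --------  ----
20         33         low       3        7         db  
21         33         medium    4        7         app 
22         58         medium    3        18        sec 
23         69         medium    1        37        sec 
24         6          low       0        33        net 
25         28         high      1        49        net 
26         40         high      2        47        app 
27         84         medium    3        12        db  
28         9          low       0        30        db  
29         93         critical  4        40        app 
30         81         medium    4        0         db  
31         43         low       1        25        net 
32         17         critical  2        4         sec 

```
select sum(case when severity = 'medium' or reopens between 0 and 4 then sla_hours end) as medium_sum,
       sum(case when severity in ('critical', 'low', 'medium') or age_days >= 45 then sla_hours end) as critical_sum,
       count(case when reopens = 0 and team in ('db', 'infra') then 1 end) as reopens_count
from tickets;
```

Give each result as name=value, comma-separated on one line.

[medium_sum: severity = 'medium' or reopens between 0 and 4]
ticket_id=20: ✓ → 33
ticket_id=21: ✓ → 33
ticket_id=22: ✓ → 58
ticket_id=23: ✓ → 69
ticket_id=24: ✓ → 6
ticket_id=25: ✓ → 28
ticket_id=26: ✓ → 40
ticket_id=27: ✓ → 84
ticket_id=28: ✓ → 9
ticket_id=29: ✓ → 93
ticket_id=30: ✓ → 81
ticket_id=31: ✓ → 43
ticket_id=32: ✓ → 17
medium_sum = 33 + 33 + 58 + 69 + 6 + 28 + 40 + 84 + 9 + 93 + 81 + 43 + 17 = 594
—
[critical_sum: severity in ('critical', 'low', 'medium') or age_days >= 45]
ticket_id=20: ✓ → 33
ticket_id=21: ✓ → 33
ticket_id=22: ✓ → 58
ticket_id=23: ✓ → 69
ticket_id=24: ✓ → 6
ticket_id=25: ✓ → 28
ticket_id=26: ✓ → 40
ticket_id=27: ✓ → 84
ticket_id=28: ✓ → 9
ticket_id=29: ✓ → 93
ticket_id=30: ✓ → 81
ticket_id=31: ✓ → 43
ticket_id=32: ✓ → 17
critical_sum = 33 + 33 + 58 + 69 + 6 + 28 + 40 + 84 + 9 + 93 + 81 + 43 + 17 = 594
—
[reopens_count: reopens = 0 and team in ('db', 'infra')]
ticket_id=20: ✗
ticket_id=21: ✗
ticket_id=22: ✗
ticket_id=23: ✗
ticket_id=24: ✗
ticket_id=25: ✗
ticket_id=26: ✗
ticket_id=27: ✗
ticket_id=28: ✓ → 1
ticket_id=29: ✗
ticket_id=30: ✗
ticket_id=31: ✗
ticket_id=32: ✗
reopens_count = COUNT(1) = 1

medium_sum=594, critical_sum=594, reopens_count=1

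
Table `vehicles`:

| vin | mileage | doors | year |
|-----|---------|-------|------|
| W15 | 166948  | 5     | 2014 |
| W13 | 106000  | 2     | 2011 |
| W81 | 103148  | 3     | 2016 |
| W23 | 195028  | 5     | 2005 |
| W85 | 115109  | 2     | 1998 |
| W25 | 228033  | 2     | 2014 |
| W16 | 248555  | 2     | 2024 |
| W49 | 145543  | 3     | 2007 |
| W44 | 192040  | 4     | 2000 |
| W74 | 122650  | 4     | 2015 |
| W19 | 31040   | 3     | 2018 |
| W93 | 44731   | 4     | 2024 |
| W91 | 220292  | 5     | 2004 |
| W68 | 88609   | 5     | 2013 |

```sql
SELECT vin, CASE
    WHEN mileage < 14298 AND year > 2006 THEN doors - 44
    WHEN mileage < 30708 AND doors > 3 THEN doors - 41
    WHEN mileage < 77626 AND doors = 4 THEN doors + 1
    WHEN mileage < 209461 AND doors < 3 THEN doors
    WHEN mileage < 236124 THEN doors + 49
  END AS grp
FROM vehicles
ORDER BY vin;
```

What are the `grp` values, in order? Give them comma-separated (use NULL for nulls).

vin=W13: mileage < 209461 AND doors < 3 → 2
vin=W15: mileage < 236124 → 54
vin=W16: (no match → NULL) → NULL
vin=W19: mileage < 236124 → 52
vin=W23: mileage < 236124 → 54
vin=W25: mileage < 236124 → 51
vin=W44: mileage < 236124 → 53
vin=W49: mileage < 236124 → 52
vin=W68: mileage < 236124 → 54
vin=W74: mileage < 236124 → 53
vin=W81: mileage < 236124 → 52
vin=W85: mileage < 209461 AND doors < 3 → 2
vin=W91: mileage < 236124 → 54
vin=W93: mileage < 77626 AND doors = 4 → 5

2, 54, NULL, 52, 54, 51, 53, 52, 54, 53, 52, 2, 54, 5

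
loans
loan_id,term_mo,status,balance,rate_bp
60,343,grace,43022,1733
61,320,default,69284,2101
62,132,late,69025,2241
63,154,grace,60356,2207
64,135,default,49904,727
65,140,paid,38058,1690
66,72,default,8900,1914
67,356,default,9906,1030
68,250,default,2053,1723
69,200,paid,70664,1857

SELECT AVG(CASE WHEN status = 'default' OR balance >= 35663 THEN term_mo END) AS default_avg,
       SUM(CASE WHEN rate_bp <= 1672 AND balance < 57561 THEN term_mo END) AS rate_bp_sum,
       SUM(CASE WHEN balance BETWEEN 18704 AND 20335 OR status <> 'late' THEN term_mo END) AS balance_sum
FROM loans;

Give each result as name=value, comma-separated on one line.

default_avg=210.2, rate_bp_sum=491, balance_sum=1970

[default_avg: status = 'default' OR balance >= 35663]
loan_id=60: ✓ → 343
loan_id=61: ✓ → 320
loan_id=62: ✓ → 132
loan_id=63: ✓ → 154
loan_id=64: ✓ → 135
loan_id=65: ✓ → 140
loan_id=66: ✓ → 72
loan_id=67: ✓ → 356
loan_id=68: ✓ → 250
loan_id=69: ✓ → 200
default_avg = (343 + 320 + 132 + 154 + 135 + 140 + 72 + 356 + 250 + 200) / 10 = 210.2
—
[rate_bp_sum: rate_bp <= 1672 AND balance < 57561]
loan_id=60: ✗
loan_id=61: ✗
loan_id=62: ✗
loan_id=63: ✗
loan_id=64: ✓ → 135
loan_id=65: ✗
loan_id=66: ✗
loan_id=67: ✓ → 356
loan_id=68: ✗
loan_id=69: ✗
rate_bp_sum = 135 + 356 = 491
—
[balance_sum: balance BETWEEN 18704 AND 20335 OR status <> 'late']
loan_id=60: ✓ → 343
loan_id=61: ✓ → 320
loan_id=62: ✗
loan_id=63: ✓ → 154
loan_id=64: ✓ → 135
loan_id=65: ✓ → 140
loan_id=66: ✓ → 72
loan_id=67: ✓ → 356
loan_id=68: ✓ → 250
loan_id=69: ✓ → 200
balance_sum = 343 + 320 + 154 + 135 + 140 + 72 + 356 + 250 + 200 = 1970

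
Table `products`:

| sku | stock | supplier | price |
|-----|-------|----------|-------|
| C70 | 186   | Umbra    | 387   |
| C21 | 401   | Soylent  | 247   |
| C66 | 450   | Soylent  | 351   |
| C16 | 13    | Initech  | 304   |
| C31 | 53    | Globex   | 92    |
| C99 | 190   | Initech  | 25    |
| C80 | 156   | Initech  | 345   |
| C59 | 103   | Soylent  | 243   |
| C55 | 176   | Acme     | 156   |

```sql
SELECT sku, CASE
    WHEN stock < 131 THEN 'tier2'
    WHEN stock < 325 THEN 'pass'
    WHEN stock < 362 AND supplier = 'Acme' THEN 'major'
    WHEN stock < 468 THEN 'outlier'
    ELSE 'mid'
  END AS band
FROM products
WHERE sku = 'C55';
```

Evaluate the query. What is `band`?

pass

sku = C55: stock=176, supplier=Acme, price=156.
stock < 131 → false
stock < 325 → true → pass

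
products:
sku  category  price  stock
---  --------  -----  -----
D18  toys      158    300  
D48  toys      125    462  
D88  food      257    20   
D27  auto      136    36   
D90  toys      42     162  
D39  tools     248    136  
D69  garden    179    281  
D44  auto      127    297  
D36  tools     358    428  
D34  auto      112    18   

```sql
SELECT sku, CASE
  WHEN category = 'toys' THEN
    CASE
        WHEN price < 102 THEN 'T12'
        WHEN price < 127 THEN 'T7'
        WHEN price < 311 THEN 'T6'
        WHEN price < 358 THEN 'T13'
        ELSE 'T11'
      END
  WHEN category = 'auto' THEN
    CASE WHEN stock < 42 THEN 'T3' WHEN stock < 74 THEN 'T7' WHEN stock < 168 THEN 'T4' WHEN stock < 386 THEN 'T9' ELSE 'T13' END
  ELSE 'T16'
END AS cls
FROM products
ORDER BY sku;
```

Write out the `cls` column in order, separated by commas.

T6, T3, T3, T16, T16, T9, T7, T16, T16, T12

sku=D18: category='toys' → inner[price < 311] → T6
sku=D27: category='auto' → inner[stock < 42] → T3
sku=D34: category='auto' → inner[stock < 42] → T3
sku=D36: category='tools' → outer ELSE → T16
sku=D39: category='tools' → outer ELSE → T16
sku=D44: category='auto' → inner[stock < 386] → T9
sku=D48: category='toys' → inner[price < 127] → T7
sku=D69: category='garden' → outer ELSE → T16
sku=D88: category='food' → outer ELSE → T16
sku=D90: category='toys' → inner[price < 102] → T12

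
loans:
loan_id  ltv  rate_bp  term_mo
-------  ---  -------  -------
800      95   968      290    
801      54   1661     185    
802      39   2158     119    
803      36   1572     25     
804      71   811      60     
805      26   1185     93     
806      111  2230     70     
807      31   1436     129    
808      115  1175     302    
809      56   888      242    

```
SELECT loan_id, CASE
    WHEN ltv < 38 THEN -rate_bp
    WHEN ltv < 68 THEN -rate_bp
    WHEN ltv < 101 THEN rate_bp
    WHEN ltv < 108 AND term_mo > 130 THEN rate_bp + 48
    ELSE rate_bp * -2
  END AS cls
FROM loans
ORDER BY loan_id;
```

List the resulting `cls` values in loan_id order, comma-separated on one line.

loan_id=800: ltv < 101 → 968
loan_id=801: ltv < 68 → -1661
loan_id=802: ltv < 68 → -2158
loan_id=803: ltv < 38 → -1572
loan_id=804: ltv < 101 → 811
loan_id=805: ltv < 38 → -1185
loan_id=806: ELSE → -4460
loan_id=807: ltv < 38 → -1436
loan_id=808: ELSE → -2350
loan_id=809: ltv < 68 → -888

968, -1661, -2158, -1572, 811, -1185, -4460, -1436, -2350, -888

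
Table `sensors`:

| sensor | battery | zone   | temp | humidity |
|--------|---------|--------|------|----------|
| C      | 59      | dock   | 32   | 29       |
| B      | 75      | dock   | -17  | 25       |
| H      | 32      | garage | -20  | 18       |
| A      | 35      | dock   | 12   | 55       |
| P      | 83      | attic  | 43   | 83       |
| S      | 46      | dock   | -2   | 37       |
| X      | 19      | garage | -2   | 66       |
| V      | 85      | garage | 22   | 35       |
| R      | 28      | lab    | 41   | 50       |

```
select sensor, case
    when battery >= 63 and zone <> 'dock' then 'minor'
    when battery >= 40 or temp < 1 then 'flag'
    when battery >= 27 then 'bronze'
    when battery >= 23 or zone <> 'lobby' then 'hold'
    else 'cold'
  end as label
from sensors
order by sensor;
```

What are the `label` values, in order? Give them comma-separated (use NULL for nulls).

sensor=A: battery >= 27 → bronze
sensor=B: battery >= 40 or temp < 1 → flag
sensor=C: battery >= 40 or temp < 1 → flag
sensor=H: battery >= 40 or temp < 1 → flag
sensor=P: battery >= 63 and zone <> 'dock' → minor
sensor=R: battery >= 27 → bronze
sensor=S: battery >= 40 or temp < 1 → flag
sensor=V: battery >= 63 and zone <> 'dock' → minor
sensor=X: battery >= 40 or temp < 1 → flag

bronze, flag, flag, flag, minor, bronze, flag, minor, flag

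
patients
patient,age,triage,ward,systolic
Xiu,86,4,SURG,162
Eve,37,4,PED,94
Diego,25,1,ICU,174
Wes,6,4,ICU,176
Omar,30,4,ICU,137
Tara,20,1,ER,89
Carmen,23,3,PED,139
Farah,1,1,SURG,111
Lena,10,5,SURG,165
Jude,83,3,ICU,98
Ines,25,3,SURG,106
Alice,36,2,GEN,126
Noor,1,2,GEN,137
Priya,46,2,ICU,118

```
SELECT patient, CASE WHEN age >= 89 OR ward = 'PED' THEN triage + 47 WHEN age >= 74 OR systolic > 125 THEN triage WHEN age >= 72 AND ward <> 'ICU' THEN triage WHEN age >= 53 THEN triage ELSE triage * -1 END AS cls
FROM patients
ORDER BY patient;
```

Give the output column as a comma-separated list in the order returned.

patient=Alice: age >= 74 OR systolic > 125 → 2
patient=Carmen: age >= 89 OR ward = 'PED' → 50
patient=Diego: age >= 74 OR systolic > 125 → 1
patient=Eve: age >= 89 OR ward = 'PED' → 51
patient=Farah: ELSE → -1
patient=Ines: ELSE → -3
patient=Jude: age >= 74 OR systolic > 125 → 3
patient=Lena: age >= 74 OR systolic > 125 → 5
patient=Noor: age >= 74 OR systolic > 125 → 2
patient=Omar: age >= 74 OR systolic > 125 → 4
patient=Priya: ELSE → -2
patient=Tara: ELSE → -1
patient=Wes: age >= 74 OR systolic > 125 → 4
patient=Xiu: age >= 74 OR systolic > 125 → 4

2, 50, 1, 51, -1, -3, 3, 5, 2, 4, -2, -1, 4, 4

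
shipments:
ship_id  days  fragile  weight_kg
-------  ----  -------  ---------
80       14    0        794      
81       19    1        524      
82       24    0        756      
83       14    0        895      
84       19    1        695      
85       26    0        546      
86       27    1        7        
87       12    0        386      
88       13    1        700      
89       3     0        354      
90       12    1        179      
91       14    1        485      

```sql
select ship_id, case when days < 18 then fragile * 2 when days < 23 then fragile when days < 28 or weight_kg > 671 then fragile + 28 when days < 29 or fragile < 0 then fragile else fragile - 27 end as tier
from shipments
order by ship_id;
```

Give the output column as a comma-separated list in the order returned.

ship_id=80: days < 18 → 0
ship_id=81: days < 23 → 1
ship_id=82: days < 28 or weight_kg > 671 → 28
ship_id=83: days < 18 → 0
ship_id=84: days < 23 → 1
ship_id=85: days < 28 or weight_kg > 671 → 28
ship_id=86: days < 28 or weight_kg > 671 → 29
ship_id=87: days < 18 → 0
ship_id=88: days < 18 → 2
ship_id=89: days < 18 → 0
ship_id=90: days < 18 → 2
ship_id=91: days < 18 → 2

0, 1, 28, 0, 1, 28, 29, 0, 2, 0, 2, 2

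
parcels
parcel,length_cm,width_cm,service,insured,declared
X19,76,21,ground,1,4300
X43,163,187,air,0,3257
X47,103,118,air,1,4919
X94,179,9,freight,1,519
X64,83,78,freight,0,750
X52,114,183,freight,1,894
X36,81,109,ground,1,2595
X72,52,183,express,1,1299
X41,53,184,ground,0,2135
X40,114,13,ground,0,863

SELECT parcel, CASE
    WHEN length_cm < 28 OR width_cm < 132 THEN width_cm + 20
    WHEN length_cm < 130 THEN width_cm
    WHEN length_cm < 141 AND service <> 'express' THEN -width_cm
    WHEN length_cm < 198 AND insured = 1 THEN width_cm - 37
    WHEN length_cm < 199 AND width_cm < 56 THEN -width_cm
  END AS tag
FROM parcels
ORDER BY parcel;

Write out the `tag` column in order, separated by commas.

parcel=X19: length_cm < 28 OR width_cm < 132 → 41
parcel=X36: length_cm < 28 OR width_cm < 132 → 129
parcel=X40: length_cm < 28 OR width_cm < 132 → 33
parcel=X41: length_cm < 130 → 184
parcel=X43: (no match → NULL) → NULL
parcel=X47: length_cm < 28 OR width_cm < 132 → 138
parcel=X52: length_cm < 130 → 183
parcel=X64: length_cm < 28 OR width_cm < 132 → 98
parcel=X72: length_cm < 130 → 183
parcel=X94: length_cm < 28 OR width_cm < 132 → 29

41, 129, 33, 184, NULL, 138, 183, 98, 183, 29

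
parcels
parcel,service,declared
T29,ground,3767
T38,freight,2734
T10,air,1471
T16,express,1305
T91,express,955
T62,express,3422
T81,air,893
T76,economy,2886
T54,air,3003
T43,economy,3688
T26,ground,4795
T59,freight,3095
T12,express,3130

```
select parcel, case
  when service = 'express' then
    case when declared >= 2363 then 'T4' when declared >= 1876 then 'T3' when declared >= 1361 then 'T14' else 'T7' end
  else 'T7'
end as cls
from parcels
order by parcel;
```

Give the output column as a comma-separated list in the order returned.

parcel=T10: service='air' → outer ELSE → T7
parcel=T12: service='express' → inner[declared >= 2363] → T4
parcel=T16: service='express' → inner[ELSE] → T7
parcel=T26: service='ground' → outer ELSE → T7
parcel=T29: service='ground' → outer ELSE → T7
parcel=T38: service='freight' → outer ELSE → T7
parcel=T43: service='economy' → outer ELSE → T7
parcel=T54: service='air' → outer ELSE → T7
parcel=T59: service='freight' → outer ELSE → T7
parcel=T62: service='express' → inner[declared >= 2363] → T4
parcel=T76: service='economy' → outer ELSE → T7
parcel=T81: service='air' → outer ELSE → T7
parcel=T91: service='express' → inner[ELSE] → T7

T7, T4, T7, T7, T7, T7, T7, T7, T7, T4, T7, T7, T7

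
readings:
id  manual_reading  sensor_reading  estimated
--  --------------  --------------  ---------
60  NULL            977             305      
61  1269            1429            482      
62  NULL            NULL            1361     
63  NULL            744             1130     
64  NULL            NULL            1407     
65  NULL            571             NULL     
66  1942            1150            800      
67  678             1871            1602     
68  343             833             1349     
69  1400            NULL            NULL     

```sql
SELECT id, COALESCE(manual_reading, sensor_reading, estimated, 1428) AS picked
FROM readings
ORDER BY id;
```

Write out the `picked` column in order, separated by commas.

id=60: manual_reading=NULL, sensor_reading=977 → 977
id=61: manual_reading=1269 → 1269
id=62: manual_reading=NULL, sensor_reading=NULL, estimated=1361 → 1361
id=63: manual_reading=NULL, sensor_reading=744 → 744
id=64: manual_reading=NULL, sensor_reading=NULL, estimated=1407 → 1407
id=65: manual_reading=NULL, sensor_reading=571 → 571
id=66: manual_reading=1942 → 1942
id=67: manual_reading=678 → 678
id=68: manual_reading=343 → 343
id=69: manual_reading=1400 → 1400

977, 1269, 1361, 744, 1407, 571, 1942, 678, 343, 1400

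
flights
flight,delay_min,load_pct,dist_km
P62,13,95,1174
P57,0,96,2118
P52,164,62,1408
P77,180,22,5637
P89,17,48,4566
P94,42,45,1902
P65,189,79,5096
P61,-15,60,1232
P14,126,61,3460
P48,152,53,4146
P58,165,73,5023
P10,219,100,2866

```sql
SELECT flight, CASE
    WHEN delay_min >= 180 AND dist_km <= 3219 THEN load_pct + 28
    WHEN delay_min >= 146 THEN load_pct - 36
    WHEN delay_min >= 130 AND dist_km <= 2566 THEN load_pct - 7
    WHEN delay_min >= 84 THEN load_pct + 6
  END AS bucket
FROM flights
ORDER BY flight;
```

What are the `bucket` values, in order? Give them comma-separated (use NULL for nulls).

flight=P10: delay_min >= 180 AND dist_km <= 3219 → 128
flight=P14: delay_min >= 84 → 67
flight=P48: delay_min >= 146 → 17
flight=P52: delay_min >= 146 → 26
flight=P57: (no match → NULL) → NULL
flight=P58: delay_min >= 146 → 37
flight=P61: (no match → NULL) → NULL
flight=P62: (no match → NULL) → NULL
flight=P65: delay_min >= 146 → 43
flight=P77: delay_min >= 146 → -14
flight=P89: (no match → NULL) → NULL
flight=P94: (no match → NULL) → NULL

128, 67, 17, 26, NULL, 37, NULL, NULL, 43, -14, NULL, NULL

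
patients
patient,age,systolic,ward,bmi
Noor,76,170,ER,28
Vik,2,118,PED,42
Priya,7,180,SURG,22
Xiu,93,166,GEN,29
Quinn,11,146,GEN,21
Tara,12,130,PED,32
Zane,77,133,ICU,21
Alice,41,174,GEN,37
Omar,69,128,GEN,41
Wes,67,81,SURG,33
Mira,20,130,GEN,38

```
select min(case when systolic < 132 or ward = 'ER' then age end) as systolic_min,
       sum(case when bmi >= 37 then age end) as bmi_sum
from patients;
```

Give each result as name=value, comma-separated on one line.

[systolic_min: systolic < 132 or ward = 'ER']
patient=Noor: ✓ → 76
patient=Vik: ✓ → 2
patient=Priya: ✗
patient=Xiu: ✗
patient=Quinn: ✗
patient=Tara: ✓ → 12
patient=Zane: ✗
patient=Alice: ✗
patient=Omar: ✓ → 69
patient=Wes: ✓ → 67
patient=Mira: ✓ → 20
systolic_min = MIN(76, 2, 12, 69, 67, 20) = 2
—
[bmi_sum: bmi >= 37]
patient=Noor: ✗
patient=Vik: ✓ → 2
patient=Priya: ✗
patient=Xiu: ✗
patient=Quinn: ✗
patient=Tara: ✗
patient=Zane: ✗
patient=Alice: ✓ → 41
patient=Omar: ✓ → 69
patient=Wes: ✗
patient=Mira: ✓ → 20
bmi_sum = 2 + 41 + 69 + 20 = 132

systolic_min=2, bmi_sum=132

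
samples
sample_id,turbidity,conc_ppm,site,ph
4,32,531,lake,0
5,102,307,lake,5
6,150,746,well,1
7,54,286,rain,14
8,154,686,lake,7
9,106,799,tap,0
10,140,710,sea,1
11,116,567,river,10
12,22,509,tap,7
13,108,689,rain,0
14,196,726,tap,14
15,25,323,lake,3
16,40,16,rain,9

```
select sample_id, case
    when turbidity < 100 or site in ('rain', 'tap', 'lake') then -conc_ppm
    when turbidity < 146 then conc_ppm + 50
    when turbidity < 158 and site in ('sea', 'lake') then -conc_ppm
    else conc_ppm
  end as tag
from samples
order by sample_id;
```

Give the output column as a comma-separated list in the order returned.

sample_id=4: turbidity < 100 or site in ('rain', 'tap', 'lake') → -531
sample_id=5: turbidity < 100 or site in ('rain', 'tap', 'lake') → -307
sample_id=6: ELSE → 746
sample_id=7: turbidity < 100 or site in ('rain', 'tap', 'lake') → -286
sample_id=8: turbidity < 100 or site in ('rain', 'tap', 'lake') → -686
sample_id=9: turbidity < 100 or site in ('rain', 'tap', 'lake') → -799
sample_id=10: turbidity < 146 → 760
sample_id=11: turbidity < 146 → 617
sample_id=12: turbidity < 100 or site in ('rain', 'tap', 'lake') → -509
sample_id=13: turbidity < 100 or site in ('rain', 'tap', 'lake') → -689
sample_id=14: turbidity < 100 or site in ('rain', 'tap', 'lake') → -726
sample_id=15: turbidity < 100 or site in ('rain', 'tap', 'lake') → -323
sample_id=16: turbidity < 100 or site in ('rain', 'tap', 'lake') → -16

-531, -307, 746, -286, -686, -799, 760, 617, -509, -689, -726, -323, -16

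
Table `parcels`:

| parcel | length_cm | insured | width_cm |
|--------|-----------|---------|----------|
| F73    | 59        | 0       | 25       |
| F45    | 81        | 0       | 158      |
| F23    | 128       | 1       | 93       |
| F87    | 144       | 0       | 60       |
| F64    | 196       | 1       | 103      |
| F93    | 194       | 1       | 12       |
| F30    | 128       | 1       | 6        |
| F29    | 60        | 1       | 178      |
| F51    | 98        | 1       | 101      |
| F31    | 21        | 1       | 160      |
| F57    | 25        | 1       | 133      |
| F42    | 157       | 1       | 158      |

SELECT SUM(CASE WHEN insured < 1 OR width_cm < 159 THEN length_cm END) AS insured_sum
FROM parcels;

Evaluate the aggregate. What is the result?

1210

parcel=F73: ✓ → 59
parcel=F45: ✓ → 81
parcel=F23: ✓ → 128
parcel=F87: ✓ → 144
parcel=F64: ✓ → 196
parcel=F93: ✓ → 194
parcel=F30: ✓ → 128
parcel=F29: ✗
parcel=F51: ✓ → 98
parcel=F31: ✗
parcel=F57: ✓ → 25
parcel=F42: ✓ → 157
insured_sum = 59 + 81 + 128 + 144 + 196 + 194 + 128 + 98 + 25 + 157 = 1210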